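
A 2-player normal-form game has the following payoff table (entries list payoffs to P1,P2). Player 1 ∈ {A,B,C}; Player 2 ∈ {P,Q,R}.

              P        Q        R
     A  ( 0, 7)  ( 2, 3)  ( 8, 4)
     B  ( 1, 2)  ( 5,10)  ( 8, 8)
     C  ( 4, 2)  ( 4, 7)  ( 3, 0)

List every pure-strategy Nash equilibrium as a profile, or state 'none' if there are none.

(A,P): not NE [P1→C gives 4>0]
(A,Q): not NE [P1→B gives 5>2; P2→P gives 7>3]
(A,R): not NE [P2→P gives 7>4]
(B,P): not NE [P1→C gives 4>1; P2→Q gives 10>2]
(B,Q): NE
(B,R): not NE [P2→Q gives 10>8]
(C,P): not NE [P2→Q gives 7>2]
(C,Q): not NE [P1→B gives 5>4]
(C,R): not NE [P1→B gives 8>3; P2→Q gives 7>0]

PSNE = {(B,Q)}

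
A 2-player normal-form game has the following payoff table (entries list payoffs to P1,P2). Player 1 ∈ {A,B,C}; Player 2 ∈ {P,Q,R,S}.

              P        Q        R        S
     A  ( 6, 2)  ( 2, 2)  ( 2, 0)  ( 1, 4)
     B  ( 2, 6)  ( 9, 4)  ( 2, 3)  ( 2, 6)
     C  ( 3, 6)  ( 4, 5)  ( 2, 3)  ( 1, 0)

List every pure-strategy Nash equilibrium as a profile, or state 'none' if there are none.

(A,P): not NE [P2→S gives 4>2]
(A,Q): not NE [P1→B gives 9>2; P2→S gives 4>2]
(A,R): not NE [P2→S gives 4>0]
(A,S): not NE [P1→B gives 2>1]
(B,P): not NE [P1→A gives 6>2]
(B,Q): not NE [P2→S gives 6>4]
(B,R): not NE [P2→S gives 6>3]
(B,S): NE
(C,P): not NE [P1→A gives 6>3]
(C,Q): not NE [P1→B gives 9>4; P2→P gives 6>5]
(C,R): not NE [P2→P gives 6>3]
(C,S): not NE [P1→B gives 2>1; P2→P gives 6>0]

PSNE = {(B,S)}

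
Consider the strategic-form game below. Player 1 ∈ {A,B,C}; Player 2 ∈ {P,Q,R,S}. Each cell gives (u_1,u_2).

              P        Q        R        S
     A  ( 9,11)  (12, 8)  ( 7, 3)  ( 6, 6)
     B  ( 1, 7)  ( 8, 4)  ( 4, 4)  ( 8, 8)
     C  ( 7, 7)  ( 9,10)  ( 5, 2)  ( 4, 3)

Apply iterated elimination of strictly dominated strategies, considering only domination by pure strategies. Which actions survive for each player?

P1 drop C (A beats it: P:9>7 Q:12>9 R:7>5 S:6>4)
P2 drop Q (P beats it: A:11>8 B:7>4)
P2 drop R (P beats it: A:11>3 B:7>4)
P1→{A,B} P2→{P,S}

Survivors P1:{A,B} P2:{P,S}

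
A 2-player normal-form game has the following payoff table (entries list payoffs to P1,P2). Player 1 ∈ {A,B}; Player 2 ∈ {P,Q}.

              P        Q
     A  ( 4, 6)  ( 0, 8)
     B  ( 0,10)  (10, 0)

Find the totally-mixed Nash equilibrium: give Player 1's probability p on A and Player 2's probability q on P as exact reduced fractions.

P1 indiff ⇒ q·4+(1-q)·0 = q·0+(1-q)·10 ⇒ q(4) = (1-q)(10) ⇒ q = 5/7
P2 indiff ⇒ p·6+(1-p)·10 = p·8+(1-p)·0 ⇒ p(-2) = (1-p)(-10) ⇒ p = 5/6

(p,q) = (5/6, 5/7)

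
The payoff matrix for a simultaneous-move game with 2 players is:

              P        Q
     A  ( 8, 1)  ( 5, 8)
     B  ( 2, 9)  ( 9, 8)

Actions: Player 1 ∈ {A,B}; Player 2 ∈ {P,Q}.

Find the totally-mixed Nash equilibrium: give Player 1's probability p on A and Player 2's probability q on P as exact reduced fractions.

P1 indiff ⇒ q·8+(1-q)·5 = q·2+(1-q)·9 ⇒ q(6) = (1-q)(4) ⇒ q = 2/5
P2 indiff ⇒ p·1+(1-p)·9 = p·8+(1-p)·8 ⇒ p(-7) = (1-p)(-1) ⇒ p = 1/8

P1 mixes 1/8 on A; P2 mixes 2/5 on P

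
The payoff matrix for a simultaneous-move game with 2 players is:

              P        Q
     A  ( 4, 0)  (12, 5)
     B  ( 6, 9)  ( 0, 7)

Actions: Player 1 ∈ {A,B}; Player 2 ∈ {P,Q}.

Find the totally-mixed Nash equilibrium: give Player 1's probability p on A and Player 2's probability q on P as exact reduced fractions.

P1 indiff ⇒ q·4+(1-q)·12 = q·6+(1-q)·0 ⇒ q(-2) = (1-q)(-12) ⇒ q = 6/7
P2 indiff ⇒ p·0+(1-p)·9 = p·5+(1-p)·7 ⇒ p(-5) = (1-p)(-2) ⇒ p = 2/7

(p,q) = (2/7, 6/7)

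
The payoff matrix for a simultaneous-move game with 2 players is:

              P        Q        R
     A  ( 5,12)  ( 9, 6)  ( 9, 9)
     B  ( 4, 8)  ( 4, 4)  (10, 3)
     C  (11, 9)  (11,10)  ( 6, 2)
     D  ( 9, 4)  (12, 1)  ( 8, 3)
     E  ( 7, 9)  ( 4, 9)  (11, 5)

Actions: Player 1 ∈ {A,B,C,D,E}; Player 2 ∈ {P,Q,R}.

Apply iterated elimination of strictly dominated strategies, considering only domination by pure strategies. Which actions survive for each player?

P2 drop R (P beats it: A:12>9 B:8>3 C:9>2 D:4>3 E:9>5)
P1 drop A (C beats it: P:11>5 Q:11>9)
P1 drop B (C beats it: P:11>4 Q:11>4)
P1 drop E (C beats it: P:11>7 Q:11>4)
P1→{C,D} P2→{P,Q}

Remaining: P1:{C,D} P2:{P,Q}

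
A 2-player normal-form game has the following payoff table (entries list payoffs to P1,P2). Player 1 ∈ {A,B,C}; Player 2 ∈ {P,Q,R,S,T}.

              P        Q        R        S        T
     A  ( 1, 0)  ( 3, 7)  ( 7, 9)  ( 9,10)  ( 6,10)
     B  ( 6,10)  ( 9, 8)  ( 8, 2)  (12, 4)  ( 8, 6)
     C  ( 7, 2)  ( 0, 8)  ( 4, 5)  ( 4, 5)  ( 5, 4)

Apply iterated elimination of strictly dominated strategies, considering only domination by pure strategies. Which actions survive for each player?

P1 drop A (B beats it: P:6>1 Q:9>3 R:8>7 S:12>9 T:8>6)
P2 drop R (Q beats it: B:8>2 C:8>5)
P2 drop S (Q beats it: B:8>4 C:8>5)
P2 drop T (Q beats it: B:8>6 C:8>4)
P1→{B,C} P2→{P,Q}

IESDS → P1:{B,C} P2:{P,Q}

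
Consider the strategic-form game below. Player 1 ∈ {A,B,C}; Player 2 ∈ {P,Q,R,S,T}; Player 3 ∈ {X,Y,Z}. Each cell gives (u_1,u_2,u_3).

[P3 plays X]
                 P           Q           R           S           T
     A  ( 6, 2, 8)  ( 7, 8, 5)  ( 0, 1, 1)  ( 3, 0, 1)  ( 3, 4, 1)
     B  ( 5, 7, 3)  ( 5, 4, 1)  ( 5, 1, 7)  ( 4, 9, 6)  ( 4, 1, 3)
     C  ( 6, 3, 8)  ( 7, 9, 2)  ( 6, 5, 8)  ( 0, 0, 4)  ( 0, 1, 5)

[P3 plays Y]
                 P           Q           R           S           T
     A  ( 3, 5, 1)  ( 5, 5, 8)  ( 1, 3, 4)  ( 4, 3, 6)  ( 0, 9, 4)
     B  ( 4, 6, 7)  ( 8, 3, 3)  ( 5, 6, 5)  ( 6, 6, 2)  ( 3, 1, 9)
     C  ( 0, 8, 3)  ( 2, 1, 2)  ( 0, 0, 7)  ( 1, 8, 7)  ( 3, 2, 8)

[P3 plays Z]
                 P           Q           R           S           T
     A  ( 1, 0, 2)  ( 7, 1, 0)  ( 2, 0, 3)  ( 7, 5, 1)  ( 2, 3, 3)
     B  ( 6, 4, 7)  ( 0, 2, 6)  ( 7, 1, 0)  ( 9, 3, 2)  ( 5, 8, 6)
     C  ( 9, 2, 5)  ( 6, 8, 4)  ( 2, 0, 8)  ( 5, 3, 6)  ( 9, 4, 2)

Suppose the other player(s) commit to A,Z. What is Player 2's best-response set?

P2 best: {S}

u_2(P vs A,Z) = 0
u_2(Q vs A,Z) = 1
u_2(R vs A,Z) = 0
u_2(S vs A,Z) = 5
u_2(T vs A,Z) = 3
max payoff 5 at {S}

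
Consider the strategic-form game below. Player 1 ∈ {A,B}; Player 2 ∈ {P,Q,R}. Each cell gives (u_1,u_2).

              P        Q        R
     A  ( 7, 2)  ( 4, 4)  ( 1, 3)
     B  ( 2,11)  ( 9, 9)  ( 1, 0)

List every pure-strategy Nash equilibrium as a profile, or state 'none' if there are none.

(A,P): not NE [P2→Q gives 4>2]
(A,Q): not NE [P1→B gives 9>4]
(A,R): not NE [P2→Q gives 4>3]
(B,P): not NE [P1→A gives 7>2]
(B,Q): not NE [P2→P gives 11>9]
(B,R): not NE [P2→P gives 11>0]

No pure NE.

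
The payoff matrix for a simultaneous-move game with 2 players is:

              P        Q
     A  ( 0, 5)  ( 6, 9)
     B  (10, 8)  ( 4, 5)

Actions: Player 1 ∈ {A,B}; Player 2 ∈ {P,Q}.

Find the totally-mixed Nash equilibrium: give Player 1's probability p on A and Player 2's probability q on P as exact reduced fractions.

P1 indiff ⇒ q·0+(1-q)·6 = q·10+(1-q)·4 ⇒ q(-10) = (1-q)(-2) ⇒ q = 1/6
P2 indiff ⇒ p·5+(1-p)·8 = p·9+(1-p)·5 ⇒ p(-4) = (1-p)(-3) ⇒ p = 3/7

(p,q) = (3/7, 1/6)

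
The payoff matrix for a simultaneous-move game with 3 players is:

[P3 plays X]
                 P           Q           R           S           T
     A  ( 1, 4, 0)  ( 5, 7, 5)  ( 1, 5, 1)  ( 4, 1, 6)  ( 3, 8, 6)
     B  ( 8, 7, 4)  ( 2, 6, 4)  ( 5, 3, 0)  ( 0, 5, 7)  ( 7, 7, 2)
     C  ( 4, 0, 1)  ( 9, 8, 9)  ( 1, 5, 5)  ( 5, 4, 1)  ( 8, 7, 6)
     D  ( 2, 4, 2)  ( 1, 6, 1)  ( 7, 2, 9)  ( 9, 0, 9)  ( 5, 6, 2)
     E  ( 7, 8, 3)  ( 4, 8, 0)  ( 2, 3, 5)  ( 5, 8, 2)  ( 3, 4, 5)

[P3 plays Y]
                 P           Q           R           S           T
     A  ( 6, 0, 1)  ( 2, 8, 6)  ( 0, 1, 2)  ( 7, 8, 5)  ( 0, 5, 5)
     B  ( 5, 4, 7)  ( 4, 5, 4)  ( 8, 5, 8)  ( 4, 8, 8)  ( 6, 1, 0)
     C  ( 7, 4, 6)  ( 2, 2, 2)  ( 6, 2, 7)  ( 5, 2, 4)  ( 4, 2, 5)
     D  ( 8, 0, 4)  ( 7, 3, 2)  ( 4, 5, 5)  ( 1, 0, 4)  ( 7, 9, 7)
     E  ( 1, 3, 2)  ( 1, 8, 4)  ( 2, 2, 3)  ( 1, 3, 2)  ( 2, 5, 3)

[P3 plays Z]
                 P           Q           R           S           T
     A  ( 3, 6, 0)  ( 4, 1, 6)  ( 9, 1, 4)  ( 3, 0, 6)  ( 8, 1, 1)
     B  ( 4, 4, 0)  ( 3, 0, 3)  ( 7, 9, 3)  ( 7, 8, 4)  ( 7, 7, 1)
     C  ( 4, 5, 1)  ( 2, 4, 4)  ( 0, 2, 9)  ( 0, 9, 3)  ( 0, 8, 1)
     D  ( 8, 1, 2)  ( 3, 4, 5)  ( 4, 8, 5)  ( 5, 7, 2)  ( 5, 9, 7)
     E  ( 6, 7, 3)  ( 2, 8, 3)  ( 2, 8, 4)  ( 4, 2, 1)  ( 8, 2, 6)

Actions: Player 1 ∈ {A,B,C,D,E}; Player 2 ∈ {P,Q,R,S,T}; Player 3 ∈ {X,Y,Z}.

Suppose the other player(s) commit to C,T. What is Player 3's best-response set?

u_3(X vs C,T) = 6
u_3(Y vs C,T) = 5
u_3(Z vs C,T) = 1
max payoff 6 at {X}

argmax u_3 = {X}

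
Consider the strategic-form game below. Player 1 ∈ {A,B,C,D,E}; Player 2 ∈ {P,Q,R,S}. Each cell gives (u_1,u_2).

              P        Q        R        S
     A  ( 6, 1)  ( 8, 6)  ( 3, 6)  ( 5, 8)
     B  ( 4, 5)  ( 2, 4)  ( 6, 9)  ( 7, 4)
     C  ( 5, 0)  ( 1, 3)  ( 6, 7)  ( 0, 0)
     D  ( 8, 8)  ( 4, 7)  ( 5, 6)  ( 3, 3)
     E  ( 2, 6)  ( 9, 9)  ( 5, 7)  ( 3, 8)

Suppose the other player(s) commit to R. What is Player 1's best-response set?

u_1(A vs R) = 3
u_1(B vs R) = 6
u_1(C vs R) = 6
u_1(D vs R) = 5
u_1(E vs R) = 5
max payoff 6 at {B,C}

argmax u_1 = {B,C}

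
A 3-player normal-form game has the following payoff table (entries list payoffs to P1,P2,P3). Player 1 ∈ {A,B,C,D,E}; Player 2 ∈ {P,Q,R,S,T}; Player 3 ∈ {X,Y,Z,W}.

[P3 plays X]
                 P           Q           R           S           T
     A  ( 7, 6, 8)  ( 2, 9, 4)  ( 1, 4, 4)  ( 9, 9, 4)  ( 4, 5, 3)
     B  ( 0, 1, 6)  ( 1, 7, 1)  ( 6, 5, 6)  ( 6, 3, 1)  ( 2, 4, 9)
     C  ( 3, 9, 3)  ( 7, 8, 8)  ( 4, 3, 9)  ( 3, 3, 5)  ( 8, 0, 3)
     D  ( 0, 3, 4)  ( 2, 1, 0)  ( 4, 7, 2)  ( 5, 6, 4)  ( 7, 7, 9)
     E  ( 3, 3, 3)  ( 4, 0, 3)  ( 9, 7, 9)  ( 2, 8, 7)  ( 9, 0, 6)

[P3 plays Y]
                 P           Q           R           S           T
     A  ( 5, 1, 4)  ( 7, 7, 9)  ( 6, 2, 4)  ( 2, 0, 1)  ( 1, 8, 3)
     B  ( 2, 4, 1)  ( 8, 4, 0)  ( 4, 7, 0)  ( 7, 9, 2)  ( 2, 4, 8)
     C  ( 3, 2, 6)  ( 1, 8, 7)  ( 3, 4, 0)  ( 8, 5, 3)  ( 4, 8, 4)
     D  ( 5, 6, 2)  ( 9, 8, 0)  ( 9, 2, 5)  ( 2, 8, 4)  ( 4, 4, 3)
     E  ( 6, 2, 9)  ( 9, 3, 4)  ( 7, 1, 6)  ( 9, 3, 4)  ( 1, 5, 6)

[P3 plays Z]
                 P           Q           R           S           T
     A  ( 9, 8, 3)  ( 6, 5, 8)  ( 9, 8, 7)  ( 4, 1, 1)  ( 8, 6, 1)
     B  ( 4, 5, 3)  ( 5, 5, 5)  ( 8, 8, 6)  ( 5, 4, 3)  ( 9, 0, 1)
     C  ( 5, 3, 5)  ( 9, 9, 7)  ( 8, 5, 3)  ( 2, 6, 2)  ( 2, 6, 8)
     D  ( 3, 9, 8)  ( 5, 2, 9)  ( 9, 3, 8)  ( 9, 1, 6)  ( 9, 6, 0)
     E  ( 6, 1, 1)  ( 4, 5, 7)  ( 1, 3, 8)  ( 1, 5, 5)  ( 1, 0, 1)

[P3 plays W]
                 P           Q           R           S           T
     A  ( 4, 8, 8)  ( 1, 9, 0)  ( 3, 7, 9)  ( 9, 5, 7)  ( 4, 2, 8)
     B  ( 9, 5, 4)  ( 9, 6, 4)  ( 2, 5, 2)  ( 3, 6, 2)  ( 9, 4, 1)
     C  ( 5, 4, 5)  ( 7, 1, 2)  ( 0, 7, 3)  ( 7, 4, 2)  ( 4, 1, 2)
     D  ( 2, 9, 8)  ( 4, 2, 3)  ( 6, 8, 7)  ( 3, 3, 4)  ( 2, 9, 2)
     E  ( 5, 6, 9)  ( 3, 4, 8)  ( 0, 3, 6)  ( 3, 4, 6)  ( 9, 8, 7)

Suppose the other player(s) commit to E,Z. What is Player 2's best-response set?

u_2(P vs E,Z) = 1
u_2(Q vs E,Z) = 5
u_2(R vs E,Z) = 3
u_2(S vs E,Z) = 5
u_2(T vs E,Z) = 0
max payoff 5 at {Q,S}

BR_2 = {Q,S}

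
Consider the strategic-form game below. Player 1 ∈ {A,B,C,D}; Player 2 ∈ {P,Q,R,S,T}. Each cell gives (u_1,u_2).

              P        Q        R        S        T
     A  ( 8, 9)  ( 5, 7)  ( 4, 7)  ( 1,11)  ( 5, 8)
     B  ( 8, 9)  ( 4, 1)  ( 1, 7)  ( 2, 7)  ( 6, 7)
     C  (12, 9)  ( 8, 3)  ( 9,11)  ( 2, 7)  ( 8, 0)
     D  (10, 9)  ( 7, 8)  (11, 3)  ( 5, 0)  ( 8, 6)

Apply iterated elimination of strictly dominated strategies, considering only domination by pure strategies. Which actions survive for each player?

Remaining: P1:{C,D} P2:{P,R}

P1 drop A (C beats it: P:12>8 Q:8>5 R:9>4 S:2>1 T:8>5)
P1 drop B (D beats it: P:10>8 Q:7>4 R:11>1 S:5>2 T:8>6)
P2 drop Q (P beats it: C:9>3 D:9>8)
P2 drop S (P beats it: C:9>7 D:9>0)
P2 drop T (P beats it: C:9>0 D:9>6)
P1→{C,D} P2→{P,R}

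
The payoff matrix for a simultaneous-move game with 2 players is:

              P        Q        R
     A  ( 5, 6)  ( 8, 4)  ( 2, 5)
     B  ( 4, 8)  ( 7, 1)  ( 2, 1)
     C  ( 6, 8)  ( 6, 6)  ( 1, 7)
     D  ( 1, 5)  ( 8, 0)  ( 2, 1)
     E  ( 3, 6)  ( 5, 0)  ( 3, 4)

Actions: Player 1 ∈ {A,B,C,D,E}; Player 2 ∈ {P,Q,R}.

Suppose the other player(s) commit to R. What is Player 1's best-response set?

u_1(A vs R) = 2
u_1(B vs R) = 2
u_1(C vs R) = 1
u_1(D vs R) = 2
u_1(E vs R) = 3
max payoff 3 at {E}

BR_1 = {E}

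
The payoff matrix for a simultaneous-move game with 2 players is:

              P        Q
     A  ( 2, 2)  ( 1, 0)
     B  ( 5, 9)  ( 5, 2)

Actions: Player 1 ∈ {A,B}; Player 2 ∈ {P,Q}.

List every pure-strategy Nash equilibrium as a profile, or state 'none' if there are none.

(A,P): not NE [P1→B gives 5>2]
(A,Q): not NE [P1→B gives 5>1; P2→P gives 2>0]
(B,P): NE
(B,Q): not NE [P2→P gives 9>2]

PSNE = {(B,P)}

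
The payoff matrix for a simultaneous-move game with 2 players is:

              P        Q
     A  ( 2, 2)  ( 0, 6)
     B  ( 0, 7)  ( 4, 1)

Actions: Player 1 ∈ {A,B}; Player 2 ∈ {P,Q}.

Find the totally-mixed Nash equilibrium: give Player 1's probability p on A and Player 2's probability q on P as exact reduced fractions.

P1 mixes 3/5 on A; P2 mixes 2/3 on P

P1 indiff ⇒ q·2+(1-q)·0 = q·0+(1-q)·4 ⇒ q(2) = (1-q)(4) ⇒ q = 2/3
P2 indiff ⇒ p·2+(1-p)·7 = p·6+(1-p)·1 ⇒ p(-4) = (1-p)(-6) ⇒ p = 3/5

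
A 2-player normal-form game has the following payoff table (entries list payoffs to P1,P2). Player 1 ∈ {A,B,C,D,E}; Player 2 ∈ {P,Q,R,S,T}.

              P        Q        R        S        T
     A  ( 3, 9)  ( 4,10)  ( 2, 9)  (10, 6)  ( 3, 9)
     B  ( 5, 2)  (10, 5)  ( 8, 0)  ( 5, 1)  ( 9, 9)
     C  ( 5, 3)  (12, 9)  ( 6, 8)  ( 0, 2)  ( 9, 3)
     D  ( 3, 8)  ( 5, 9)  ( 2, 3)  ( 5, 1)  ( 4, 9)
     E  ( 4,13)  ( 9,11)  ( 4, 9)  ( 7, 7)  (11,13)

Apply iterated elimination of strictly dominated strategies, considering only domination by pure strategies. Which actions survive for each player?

P1 drop D (E beats it: P:4>3 Q:9>5 R:4>2 S:7>5 T:11>4)
P2 drop R (Q beats it: A:10>9 B:5>0 C:9>8 E:11>9)
P2 drop S (P beats it: A:9>6 B:2>1 C:3>2 E:13>7)
P1 drop A (B beats it: P:5>3 Q:10>4 T:9>3)
P1→{B,C,E} P2→{P,Q,T}

Survivors P1:{B,C,E} P2:{P,Q,T}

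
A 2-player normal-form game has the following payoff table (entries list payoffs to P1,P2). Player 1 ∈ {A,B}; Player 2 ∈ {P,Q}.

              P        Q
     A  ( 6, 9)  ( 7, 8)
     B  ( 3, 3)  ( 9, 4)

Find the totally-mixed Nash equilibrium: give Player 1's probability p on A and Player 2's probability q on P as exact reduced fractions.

P1 mixes 1/2 on A; P2 mixes 2/5 on P

P1 indiff ⇒ q·6+(1-q)·7 = q·3+(1-q)·9 ⇒ q(3) = (1-q)(2) ⇒ q = 2/5
P2 indiff ⇒ p·9+(1-p)·3 = p·8+(1-p)·4 ⇒ p(1) = (1-p)(1) ⇒ p = 1/2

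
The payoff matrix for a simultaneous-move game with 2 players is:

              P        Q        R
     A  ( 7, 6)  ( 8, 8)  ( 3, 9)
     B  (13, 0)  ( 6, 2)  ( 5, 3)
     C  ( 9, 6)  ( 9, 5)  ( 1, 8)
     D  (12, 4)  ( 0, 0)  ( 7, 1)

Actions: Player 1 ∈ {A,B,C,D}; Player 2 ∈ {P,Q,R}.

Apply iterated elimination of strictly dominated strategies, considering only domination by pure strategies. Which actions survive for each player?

Remaining: P1:{B,D} P2:{P,R}

P2 drop Q (R beats it: A:9>8 B:3>2 C:8>5 D:1>0)
P1 drop A (B beats it: P:13>7 R:5>3)
P1 drop C (B beats it: P:13>9 R:5>1)
P1→{B,D} P2→{P,R}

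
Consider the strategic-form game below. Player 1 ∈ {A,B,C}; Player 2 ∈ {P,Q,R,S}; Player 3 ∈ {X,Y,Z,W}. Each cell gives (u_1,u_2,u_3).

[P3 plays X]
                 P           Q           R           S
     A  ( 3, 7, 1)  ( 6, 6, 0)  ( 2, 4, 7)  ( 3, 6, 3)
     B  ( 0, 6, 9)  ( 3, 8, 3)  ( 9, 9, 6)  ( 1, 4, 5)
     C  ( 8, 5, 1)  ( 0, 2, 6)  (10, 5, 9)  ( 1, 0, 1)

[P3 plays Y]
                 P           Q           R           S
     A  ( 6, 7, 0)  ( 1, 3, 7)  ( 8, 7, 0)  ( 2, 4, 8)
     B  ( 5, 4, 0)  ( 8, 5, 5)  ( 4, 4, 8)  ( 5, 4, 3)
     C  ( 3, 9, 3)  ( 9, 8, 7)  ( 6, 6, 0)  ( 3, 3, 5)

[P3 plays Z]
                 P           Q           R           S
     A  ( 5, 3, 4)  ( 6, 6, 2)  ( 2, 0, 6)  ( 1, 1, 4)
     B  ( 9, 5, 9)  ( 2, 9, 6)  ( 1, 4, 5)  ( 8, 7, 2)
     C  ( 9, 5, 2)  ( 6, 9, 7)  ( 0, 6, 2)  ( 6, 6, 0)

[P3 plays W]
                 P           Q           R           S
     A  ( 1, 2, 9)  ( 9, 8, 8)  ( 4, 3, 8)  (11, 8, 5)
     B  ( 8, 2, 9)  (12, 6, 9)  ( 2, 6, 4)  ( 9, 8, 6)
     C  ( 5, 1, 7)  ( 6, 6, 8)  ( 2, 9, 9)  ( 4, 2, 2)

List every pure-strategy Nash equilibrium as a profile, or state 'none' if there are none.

(A,P,X): not NE [P1→C gives 8>3; P3→W gives 9>1]
(A,P,Y): not NE [P3→W gives 9>0]
(A,P,Z): not NE [P1→C gives 9>5; P2→Q gives 6>3; P3→W gives 9>4]
(A,P,W): not NE [P1→B gives 8>1; P2→S gives 8>2]
(A,Q,X): not NE [P2→P gives 7>6; P3→W gives 8>0]
(A,Q,Y): not NE [P1→C gives 9>1; P2→R gives 7>3; P3→W gives 8>7]
(A,Q,Z): not NE [P3→W gives 8>2]
(A,Q,W): not NE [P1→B gives 12>9]
(A,R,X): not NE [P1→C gives 10>2; P2→P gives 7>4; P3→W gives 8>7]
(A,R,Y): not NE [P3→W gives 8>0]
(A,R,Z): not NE [P2→Q gives 6>0; P3→W gives 8>6]
(A,R,W): not NE [P2→S gives 8>3]
(A,S,X): not NE [P2→P gives 7>6; P3→Y gives 8>3]
(A,S,Y): not NE [P1→B gives 5>2; P2→R gives 7>4]
(A,S,Z): not NE [P1→B gives 8>1; P2→Q gives 6>1; P3→Y gives 8>4]
(A,S,W): not NE [P3→Y gives 8>5]
(B,P,X): not NE [P1→C gives 8>0; P2→R gives 9>6]
(B,P,Y): not NE [P1→A gives 6>5; P2→Q gives 5>4; P3→W gives 9>0]
(B,P,Z): not NE [P2→Q gives 9>5]
(B,P,W): not NE [P2→S gives 8>2]
(B,Q,X): not NE [P1→A gives 6>3; P2→R gives 9>8; P3→W gives 9>3]
(B,Q,Y): not NE [P1→C gives 9>8; P3→W gives 9>5]
(B,Q,Z): not NE [P1→C gives 6>2; P3→W gives 9>6]
(B,Q,W): not NE [P2→S gives 8>6]
(B,R,X): not NE [P1→C gives 10>9; P3→Y gives 8>6]
(B,R,Y): not NE [P1→A gives 8>4; P2→Q gives 5>4]
(B,R,Z): not NE [P1→A gives 2>1; P2→Q gives 9>4; P3→Y gives 8>5]
(B,R,W): not NE [P1→A gives 4>2; P2→S gives 8>6; P3→Y gives 8>4]
(B,S,X): not NE [P1→A gives 3>1; P2→R gives 9>4; P3→W gives 6>5]
(B,S,Y): not NE [P2→Q gives 5>4; P3→W gives 6>3]
(B,S,Z): not NE [P2→Q gives 9>7; P3→W gives 6>2]
(B,S,W): not NE [P1→A gives 11>9]
(C,P,X): not NE [P3→W gives 7>1]
(C,P,Y): not NE [P1→A gives 6>3; P3→W gives 7>3]
(C,P,Z): not NE [P2→Q gives 9>5; P3→W gives 7>2]
(C,P,W): not NE [P1→B gives 8>5; P2→R gives 9>1]
(C,Q,X): not NE [P1→A gives 6>0; P2→R gives 5>2; P3→W gives 8>6]
(C,Q,Y): not NE [P2→P gives 9>8; P3→W gives 8>7]
(C,Q,Z): not NE [P3→W gives 8>7]
(C,Q,W): not NE [P1→B gives 12>6; P2→R gives 9>6]
(C,R,X): NE
(C,R,Y): not NE [P1→A gives 8>6; P2→P gives 9>6; P3→W gives 9>0]
(C,R,Z): not NE [P1→A gives 2>0; P2→Q gives 9>6; P3→W gives 9>2]
(C,R,W): not NE [P1→A gives 4>2]
(C,S,X): not NE [P1→A gives 3>1; P2→R gives 5>0; P3→Y gives 5>1]
(C,S,Y): not NE [P1→B gives 5>3; P2→P gives 9>3]
(C,S,Z): not NE [P1→B gives 8>6; P2→Q gives 9>6; P3→Y gives 5>0]
(C,S,W): not NE [P1→A gives 11>4; P2→R gives 9>2; P3→Y gives 5>2]

NE set: (C,R,X)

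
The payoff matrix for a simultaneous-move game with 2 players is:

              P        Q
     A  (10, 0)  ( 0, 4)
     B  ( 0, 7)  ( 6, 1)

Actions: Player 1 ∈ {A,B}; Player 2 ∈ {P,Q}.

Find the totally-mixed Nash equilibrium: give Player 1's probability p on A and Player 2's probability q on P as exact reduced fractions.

p=3/5, q=3/8

P1 indiff ⇒ q·10+(1-q)·0 = q·0+(1-q)·6 ⇒ q(10) = (1-q)(6) ⇒ q = 3/8
P2 indiff ⇒ p·0+(1-p)·7 = p·4+(1-p)·1 ⇒ p(-4) = (1-p)(-6) ⇒ p = 3/5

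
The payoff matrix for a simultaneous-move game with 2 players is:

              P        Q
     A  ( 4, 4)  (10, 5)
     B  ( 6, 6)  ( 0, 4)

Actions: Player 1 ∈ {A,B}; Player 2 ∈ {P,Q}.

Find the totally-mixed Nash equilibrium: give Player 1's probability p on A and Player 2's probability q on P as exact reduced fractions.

p=2/3, q=5/6

P1 indiff ⇒ q·4+(1-q)·10 = q·6+(1-q)·0 ⇒ q(-2) = (1-q)(-10) ⇒ q = 5/6
P2 indiff ⇒ p·4+(1-p)·6 = p·5+(1-p)·4 ⇒ p(-1) = (1-p)(-2) ⇒ p = 2/3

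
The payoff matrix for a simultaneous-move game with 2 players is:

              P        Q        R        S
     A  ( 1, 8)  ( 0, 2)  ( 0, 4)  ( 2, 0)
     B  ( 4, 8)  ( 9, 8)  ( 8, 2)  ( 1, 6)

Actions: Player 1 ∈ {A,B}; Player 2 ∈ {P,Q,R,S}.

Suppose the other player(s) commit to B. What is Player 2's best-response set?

u_2(P vs B) = 8
u_2(Q vs B) = 8
u_2(R vs B) = 2
u_2(S vs B) = 6
max payoff 8 at {P,Q}

BR_2 = {P,Q}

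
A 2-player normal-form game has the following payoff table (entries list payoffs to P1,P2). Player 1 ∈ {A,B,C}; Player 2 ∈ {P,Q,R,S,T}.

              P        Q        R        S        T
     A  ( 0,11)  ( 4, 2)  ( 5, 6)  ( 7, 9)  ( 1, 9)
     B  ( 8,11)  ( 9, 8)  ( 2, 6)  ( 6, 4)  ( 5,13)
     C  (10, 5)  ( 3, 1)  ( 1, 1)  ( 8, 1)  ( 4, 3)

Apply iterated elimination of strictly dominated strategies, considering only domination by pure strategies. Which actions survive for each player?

P2 drop Q (P beats it: A:11>2 B:11>8 C:5>1)
P2 drop R (P beats it: A:11>6 B:11>6 C:5>1)
P1 drop A (C beats it: P:10>0 S:8>7 T:4>1)
P2 drop S (P beats it: B:11>4 C:5>1)
P1→{B,C} P2→{P,T}

Remaining: P1:{B,C} P2:{P,T}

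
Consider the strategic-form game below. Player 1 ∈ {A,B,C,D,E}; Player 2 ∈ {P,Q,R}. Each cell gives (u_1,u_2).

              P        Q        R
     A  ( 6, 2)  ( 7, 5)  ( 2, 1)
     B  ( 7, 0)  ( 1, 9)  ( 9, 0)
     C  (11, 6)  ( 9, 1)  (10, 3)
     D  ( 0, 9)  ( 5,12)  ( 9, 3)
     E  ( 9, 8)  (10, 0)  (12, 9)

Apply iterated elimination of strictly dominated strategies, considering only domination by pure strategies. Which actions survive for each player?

P1 drop A (C beats it: P:11>6 Q:9>7 R:10>2)
P1 drop B (C beats it: P:11>7 Q:9>1 R:10>9)
P1 drop D (C beats it: P:11>0 Q:9>5 R:10>9)
P2 drop Q (P beats it: C:6>1 E:8>0)
P1→{C,E} P2→{P,R}

Remaining: P1:{C,E} P2:{P,R}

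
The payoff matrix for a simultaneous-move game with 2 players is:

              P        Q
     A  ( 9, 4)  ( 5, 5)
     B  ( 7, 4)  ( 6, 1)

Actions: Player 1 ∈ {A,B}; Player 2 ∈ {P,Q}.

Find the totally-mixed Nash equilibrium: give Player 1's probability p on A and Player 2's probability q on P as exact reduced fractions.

P1 indiff ⇒ q·9+(1-q)·5 = q·7+(1-q)·6 ⇒ q(2) = (1-q)(1) ⇒ q = 1/3
P2 indiff ⇒ p·4+(1-p)·4 = p·5+(1-p)·1 ⇒ p(-1) = (1-p)(-3) ⇒ p = 3/4

p=3/4, q=1/3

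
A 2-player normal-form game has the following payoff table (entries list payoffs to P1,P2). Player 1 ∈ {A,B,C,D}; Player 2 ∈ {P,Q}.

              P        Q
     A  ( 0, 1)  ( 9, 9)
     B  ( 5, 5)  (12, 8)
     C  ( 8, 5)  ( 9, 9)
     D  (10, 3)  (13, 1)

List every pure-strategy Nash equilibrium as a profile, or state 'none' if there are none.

(A,P): not NE [P1→D gives 10>0; P2→Q gives 9>1]
(A,Q): not NE [P1→D gives 13>9]
(B,P): not NE [P1→D gives 10>5; P2→Q gives 8>5]
(B,Q): not NE [P1→D gives 13>12]
(C,P): not NE [P1→D gives 10>8; P2→Q gives 9>5]
(C,Q): not NE [P1→D gives 13>9]
(D,P): NE
(D,Q): not NE [P2→P gives 3>1]

Nash profiles: (D,P)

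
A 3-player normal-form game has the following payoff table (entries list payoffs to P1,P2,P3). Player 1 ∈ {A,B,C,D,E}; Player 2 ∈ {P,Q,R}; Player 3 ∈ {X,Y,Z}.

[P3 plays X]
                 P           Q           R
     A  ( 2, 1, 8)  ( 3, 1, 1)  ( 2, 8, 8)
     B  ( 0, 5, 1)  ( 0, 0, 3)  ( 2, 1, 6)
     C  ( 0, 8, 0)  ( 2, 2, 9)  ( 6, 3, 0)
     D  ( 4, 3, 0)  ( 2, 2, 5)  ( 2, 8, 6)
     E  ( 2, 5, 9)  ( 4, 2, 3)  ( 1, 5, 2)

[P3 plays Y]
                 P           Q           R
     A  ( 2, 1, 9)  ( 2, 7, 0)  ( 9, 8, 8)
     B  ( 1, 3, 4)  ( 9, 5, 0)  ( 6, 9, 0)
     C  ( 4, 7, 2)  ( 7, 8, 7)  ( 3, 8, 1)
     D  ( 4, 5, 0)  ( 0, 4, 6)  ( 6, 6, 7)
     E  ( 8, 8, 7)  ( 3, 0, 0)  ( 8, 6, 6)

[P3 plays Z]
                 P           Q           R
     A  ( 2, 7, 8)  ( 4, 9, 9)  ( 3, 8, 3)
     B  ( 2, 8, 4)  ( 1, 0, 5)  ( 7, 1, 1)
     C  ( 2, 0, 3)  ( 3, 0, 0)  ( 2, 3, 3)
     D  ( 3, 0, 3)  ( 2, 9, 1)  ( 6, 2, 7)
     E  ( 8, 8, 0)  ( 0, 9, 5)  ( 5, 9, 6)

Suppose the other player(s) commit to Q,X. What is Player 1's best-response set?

u_1(A vs Q,X) = 3
u_1(B vs Q,X) = 0
u_1(C vs Q,X) = 2
u_1(D vs Q,X) = 2
u_1(E vs Q,X) = 4
max payoff 4 at {E}

argmax u_1 = {E}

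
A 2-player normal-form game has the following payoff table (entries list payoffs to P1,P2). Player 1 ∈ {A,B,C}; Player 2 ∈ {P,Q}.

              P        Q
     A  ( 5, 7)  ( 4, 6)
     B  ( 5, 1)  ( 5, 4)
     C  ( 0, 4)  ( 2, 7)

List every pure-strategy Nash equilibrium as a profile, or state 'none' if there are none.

(A,P): NE
(A,Q): not NE [P1→B gives 5>4; P2→P gives 7>6]
(B,P): not NE [P2→Q gives 4>1]
(B,Q): NE
(C,P): not NE [P1→B gives 5>0; P2→Q gives 7>4]
(C,Q): not NE [P1→B gives 5>2]

Nash profiles: (A,P), (B,Q)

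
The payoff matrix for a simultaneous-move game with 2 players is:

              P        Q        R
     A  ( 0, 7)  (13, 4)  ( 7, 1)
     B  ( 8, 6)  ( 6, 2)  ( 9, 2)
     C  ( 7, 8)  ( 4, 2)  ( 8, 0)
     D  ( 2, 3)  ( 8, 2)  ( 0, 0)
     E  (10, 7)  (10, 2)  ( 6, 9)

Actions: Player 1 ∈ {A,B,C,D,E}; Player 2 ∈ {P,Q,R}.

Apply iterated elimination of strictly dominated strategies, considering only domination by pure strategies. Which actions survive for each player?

P1 drop C (B beats it: P:8>7 Q:6>4 R:9>8)
P1 drop D (E beats it: P:10>2 Q:10>8 R:6>0)
P2 drop Q (P beats it: A:7>4 B:6>2 E:7>2)
P1 drop A (B beats it: P:8>0 R:9>7)
P1→{B,E} P2→{P,R}

Survivors P1:{B,E} P2:{P,R}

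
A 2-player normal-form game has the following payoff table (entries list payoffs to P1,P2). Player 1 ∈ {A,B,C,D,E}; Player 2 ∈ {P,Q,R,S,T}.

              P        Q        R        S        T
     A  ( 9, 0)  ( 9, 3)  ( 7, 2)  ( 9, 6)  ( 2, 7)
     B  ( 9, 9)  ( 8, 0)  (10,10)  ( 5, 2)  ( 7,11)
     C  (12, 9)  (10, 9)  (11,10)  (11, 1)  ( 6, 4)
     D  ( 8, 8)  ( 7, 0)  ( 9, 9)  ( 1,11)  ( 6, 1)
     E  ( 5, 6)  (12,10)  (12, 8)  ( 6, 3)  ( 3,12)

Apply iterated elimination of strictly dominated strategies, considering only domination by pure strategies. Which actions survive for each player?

P1 drop A (C beats it: P:12>9 Q:10>9 R:11>7 S:11>9 T:6>2)
P1 drop D (B beats it: P:9>8 Q:8>7 R:10>9 S:5>1 T:7>6)
P2 drop P (R beats it: B:10>9 C:10>9 E:8>6)
P2 drop S (R beats it: B:10>2 C:10>1 E:8>3)
P1→{B,C,E} P2→{Q,R,T}

Remaining: P1:{B,C,E} P2:{Q,R,T}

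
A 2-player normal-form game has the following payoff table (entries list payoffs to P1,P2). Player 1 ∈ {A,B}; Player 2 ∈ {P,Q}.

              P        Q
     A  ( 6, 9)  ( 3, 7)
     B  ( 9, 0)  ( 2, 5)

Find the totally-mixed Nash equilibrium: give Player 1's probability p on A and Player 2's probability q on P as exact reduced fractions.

P1 indiff ⇒ q·6+(1-q)·3 = q·9+(1-q)·2 ⇒ q(-3) = (1-q)(-1) ⇒ q = 1/4
P2 indiff ⇒ p·9+(1-p)·0 = p·7+(1-p)·5 ⇒ p(2) = (1-p)(5) ⇒ p = 5/7

p=5/7, q=1/4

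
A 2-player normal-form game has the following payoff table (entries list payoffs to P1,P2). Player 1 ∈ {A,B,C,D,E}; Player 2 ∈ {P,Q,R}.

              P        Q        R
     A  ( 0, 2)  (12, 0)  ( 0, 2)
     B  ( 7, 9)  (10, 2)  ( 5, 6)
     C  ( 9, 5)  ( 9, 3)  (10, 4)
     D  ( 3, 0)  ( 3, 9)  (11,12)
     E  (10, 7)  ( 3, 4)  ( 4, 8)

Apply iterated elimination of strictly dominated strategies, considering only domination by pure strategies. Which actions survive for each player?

P2 drop Q (R beats it: A:2>0 B:6>2 C:4>3 D:12>9 E:8>4)
P1 drop A (B beats it: P:7>0 R:5>0)
P1 drop B (C beats it: P:9>7 R:10>5)
P1→{C,D,E} P2→{P,R}

Remaining: P1:{C,D,E} P2:{P,R}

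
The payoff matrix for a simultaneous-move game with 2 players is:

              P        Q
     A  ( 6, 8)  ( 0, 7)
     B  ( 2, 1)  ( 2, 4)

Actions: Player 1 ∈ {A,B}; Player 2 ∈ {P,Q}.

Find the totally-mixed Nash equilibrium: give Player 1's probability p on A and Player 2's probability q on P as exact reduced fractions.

P1 indiff ⇒ q·6+(1-q)·0 = q·2+(1-q)·2 ⇒ q(4) = (1-q)(2) ⇒ q = 1/3
P2 indiff ⇒ p·8+(1-p)·1 = p·7+(1-p)·4 ⇒ p(1) = (1-p)(3) ⇒ p = 3/4

(p,q) = (3/4, 1/3)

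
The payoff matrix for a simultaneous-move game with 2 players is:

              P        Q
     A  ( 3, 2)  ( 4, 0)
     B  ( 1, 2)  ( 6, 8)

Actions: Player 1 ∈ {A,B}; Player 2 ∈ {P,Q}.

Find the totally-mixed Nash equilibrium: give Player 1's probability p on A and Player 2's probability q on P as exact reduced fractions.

(p,q) = (3/4, 1/2)

P1 indiff ⇒ q·3+(1-q)·4 = q·1+(1-q)·6 ⇒ q(2) = (1-q)(2) ⇒ q = 1/2
P2 indiff ⇒ p·2+(1-p)·2 = p·0+(1-p)·8 ⇒ p(2) = (1-p)(6) ⇒ p = 3/4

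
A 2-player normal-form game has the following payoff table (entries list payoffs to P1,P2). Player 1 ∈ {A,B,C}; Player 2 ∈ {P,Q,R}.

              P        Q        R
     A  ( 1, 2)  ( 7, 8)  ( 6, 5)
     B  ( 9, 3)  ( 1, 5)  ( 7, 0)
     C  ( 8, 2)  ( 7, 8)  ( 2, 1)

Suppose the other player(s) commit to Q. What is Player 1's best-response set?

u_1(A vs Q) = 7
u_1(B vs Q) = 1
u_1(C vs Q) = 7
max payoff 7 at {A,C}

argmax u_1 = {A,C}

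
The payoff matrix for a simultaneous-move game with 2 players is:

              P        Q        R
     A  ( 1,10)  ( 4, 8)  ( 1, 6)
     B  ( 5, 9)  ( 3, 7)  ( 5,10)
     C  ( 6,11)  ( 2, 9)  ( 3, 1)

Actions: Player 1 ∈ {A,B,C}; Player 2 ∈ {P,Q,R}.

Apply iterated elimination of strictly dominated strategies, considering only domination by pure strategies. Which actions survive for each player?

P2 drop Q (P beats it: A:10>8 B:9>7 C:11>9)
P1 drop A (B beats it: P:5>1 R:5>1)
P1→{B,C} P2→{P,R}

Remaining: P1:{B,C} P2:{P,R}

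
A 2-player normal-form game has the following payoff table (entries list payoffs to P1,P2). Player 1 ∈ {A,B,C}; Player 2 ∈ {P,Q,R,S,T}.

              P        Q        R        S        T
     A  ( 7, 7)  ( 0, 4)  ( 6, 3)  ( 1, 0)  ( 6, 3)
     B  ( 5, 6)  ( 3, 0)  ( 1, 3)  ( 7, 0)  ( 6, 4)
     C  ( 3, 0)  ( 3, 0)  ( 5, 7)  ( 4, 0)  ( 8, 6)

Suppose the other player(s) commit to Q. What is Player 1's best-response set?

u_1(A vs Q) = 0
u_1(B vs Q) = 3
u_1(C vs Q) = 3
max payoff 3 at {B,C}

BR_1 = {B,C}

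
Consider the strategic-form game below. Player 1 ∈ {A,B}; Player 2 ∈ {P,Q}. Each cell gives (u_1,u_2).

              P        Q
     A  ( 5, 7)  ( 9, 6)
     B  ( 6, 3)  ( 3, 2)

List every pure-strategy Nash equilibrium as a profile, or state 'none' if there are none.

NE set: (B,P)

(A,P): not NE [P1→B gives 6>5]
(A,Q): not NE [P2→P gives 7>6]
(B,P): NE
(B,Q): not NE [P1→A gives 9>3; P2→P gives 3>2]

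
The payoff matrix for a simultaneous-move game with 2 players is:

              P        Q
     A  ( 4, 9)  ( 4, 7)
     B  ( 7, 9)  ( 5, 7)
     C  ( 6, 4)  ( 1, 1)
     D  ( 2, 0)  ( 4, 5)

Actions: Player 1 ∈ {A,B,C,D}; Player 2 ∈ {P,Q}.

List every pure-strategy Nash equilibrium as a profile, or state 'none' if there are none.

(A,P): not NE [P1→B gives 7>4]
(A,Q): not NE [P1→B gives 5>4; P2→P gives 9>7]
(B,P): NE
(B,Q): not NE [P2→P gives 9>7]
(C,P): not NE [P1→B gives 7>6]
(C,Q): not NE [P1→B gives 5>1; P2→P gives 4>1]
(D,P): not NE [P1→B gives 7>2; P2→Q gives 5>0]
(D,Q): not NE [P1→B gives 5>4]

PSNE = {(B,P)}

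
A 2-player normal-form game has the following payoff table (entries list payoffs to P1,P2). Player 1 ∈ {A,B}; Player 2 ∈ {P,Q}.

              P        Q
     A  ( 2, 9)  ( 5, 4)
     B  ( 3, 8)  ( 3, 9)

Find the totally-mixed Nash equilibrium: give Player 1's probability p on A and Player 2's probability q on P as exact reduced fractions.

P1 indiff ⇒ q·2+(1-q)·5 = q·3+(1-q)·3 ⇒ q(-1) = (1-q)(-2) ⇒ q = 2/3
P2 indiff ⇒ p·9+(1-p)·8 = p·4+(1-p)·9 ⇒ p(5) = (1-p)(1) ⇒ p = 1/6

p=1/6, q=2/3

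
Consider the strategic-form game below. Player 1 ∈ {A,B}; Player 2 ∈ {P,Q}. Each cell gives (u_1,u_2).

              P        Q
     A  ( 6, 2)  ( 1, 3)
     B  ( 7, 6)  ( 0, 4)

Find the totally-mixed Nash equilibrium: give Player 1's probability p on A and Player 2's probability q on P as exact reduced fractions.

P1 indiff ⇒ q·6+(1-q)·1 = q·7+(1-q)·0 ⇒ q(-1) = (1-q)(-1) ⇒ q = 1/2
P2 indiff ⇒ p·2+(1-p)·6 = p·3+(1-p)·4 ⇒ p(-1) = (1-p)(-2) ⇒ p = 2/3

p=2/3, q=1/2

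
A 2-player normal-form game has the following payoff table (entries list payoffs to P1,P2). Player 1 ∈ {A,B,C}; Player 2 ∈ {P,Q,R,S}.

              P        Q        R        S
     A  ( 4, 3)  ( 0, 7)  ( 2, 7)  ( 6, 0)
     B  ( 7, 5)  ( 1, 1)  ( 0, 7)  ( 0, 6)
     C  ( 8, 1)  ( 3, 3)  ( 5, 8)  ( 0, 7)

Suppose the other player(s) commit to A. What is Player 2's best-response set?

P2 best: {Q,R}

u_2(P vs A) = 3
u_2(Q vs A) = 7
u_2(R vs A) = 7
u_2(S vs A) = 0
max payoff 7 at {Q,R}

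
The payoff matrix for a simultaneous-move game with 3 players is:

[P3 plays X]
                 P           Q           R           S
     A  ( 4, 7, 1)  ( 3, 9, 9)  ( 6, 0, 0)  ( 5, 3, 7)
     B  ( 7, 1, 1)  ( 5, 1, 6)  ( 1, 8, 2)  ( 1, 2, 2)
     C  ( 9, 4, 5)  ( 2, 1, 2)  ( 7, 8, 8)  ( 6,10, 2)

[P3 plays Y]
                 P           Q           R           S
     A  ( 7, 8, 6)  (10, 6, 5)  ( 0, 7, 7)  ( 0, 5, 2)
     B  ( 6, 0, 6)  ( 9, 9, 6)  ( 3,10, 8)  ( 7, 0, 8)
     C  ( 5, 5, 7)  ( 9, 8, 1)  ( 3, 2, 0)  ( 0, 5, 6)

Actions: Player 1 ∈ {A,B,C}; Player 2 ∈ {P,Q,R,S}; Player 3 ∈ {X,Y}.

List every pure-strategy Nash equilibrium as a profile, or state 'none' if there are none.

(A,P,X): not NE [P1→C gives 9>4; P2→Q gives 9>7; P3→Y gives 6>1]
(A,P,Y): NE
(A,Q,X): not NE [P1→B gives 5>3]
(A,Q,Y): not NE [P2→P gives 8>6; P3→X gives 9>5]
(A,R,X): not NE [P1→C gives 7>6; P2→Q gives 9>0; P3→Y gives 7>0]
(A,R,Y): not NE [P1→C gives 3>0; P2→P gives 8>7]
(A,S,X): not NE [P1→C gives 6>5; P2→Q gives 9>3]
(A,S,Y): not NE [P1→B gives 7>0; P2→P gives 8>5; P3→X gives 7>2]
(B,P,X): not NE [P1→C gives 9>7; P2→R gives 8>1; P3→Y gives 6>1]
(B,P,Y): not NE [P1→A gives 7>6; P2→R gives 10>0]
(B,Q,X): not NE [P2→R gives 8>1]
(B,Q,Y): not NE [P1→A gives 10>9; P2→R gives 10>9]
(B,R,X): not NE [P1→C gives 7>1; P3→Y gives 8>2]
(B,R,Y): NE
(B,S,X): not NE [P1→C gives 6>1; P2→R gives 8>2; P3→Y gives 8>2]
(B,S,Y): not NE [P2→R gives 10>0]
(C,P,X): not NE [P2→S gives 10>4; P3→Y gives 7>5]
(C,P,Y): not NE [P1→A gives 7>5; P2→Q gives 8>5]
(C,Q,X): not NE [P1→B gives 5>2; P2→S gives 10>1]
(C,Q,Y): not NE [P1→A gives 10>9; P3→X gives 2>1]
(C,R,X): not NE [P2→S gives 10>8]
(C,R,Y): not NE [P2→Q gives 8>2; P3→X gives 8>0]
(C,S,X): not NE [P3→Y gives 6>2]
(C,S,Y): not NE [P1→B gives 7>0; P2→Q gives 8>5]

PSNE = {(A,P,Y), (B,R,Y)}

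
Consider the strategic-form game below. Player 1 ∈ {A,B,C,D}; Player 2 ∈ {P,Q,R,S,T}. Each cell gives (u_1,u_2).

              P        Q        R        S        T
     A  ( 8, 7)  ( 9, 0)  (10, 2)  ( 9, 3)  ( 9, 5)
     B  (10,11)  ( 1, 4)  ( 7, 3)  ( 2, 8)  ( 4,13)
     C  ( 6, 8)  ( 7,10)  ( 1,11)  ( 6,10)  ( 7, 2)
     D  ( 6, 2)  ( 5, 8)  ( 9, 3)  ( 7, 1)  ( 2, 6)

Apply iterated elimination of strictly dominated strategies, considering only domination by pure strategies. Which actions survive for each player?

Remaining: P1:{A,B} P2:{P,T}

P1 drop C (A beats it: P:8>6 Q:9>7 R:10>1 S:9>6 T:9>7)
P1 drop D (A beats it: P:8>6 Q:9>5 R:10>9 S:9>7 T:9>2)
P2 drop Q (P beats it: A:7>0 B:11>4)
P2 drop R (P beats it: A:7>2 B:11>3)
P2 drop S (P beats it: A:7>3 B:11>8)
P1→{A,B} P2→{P,T}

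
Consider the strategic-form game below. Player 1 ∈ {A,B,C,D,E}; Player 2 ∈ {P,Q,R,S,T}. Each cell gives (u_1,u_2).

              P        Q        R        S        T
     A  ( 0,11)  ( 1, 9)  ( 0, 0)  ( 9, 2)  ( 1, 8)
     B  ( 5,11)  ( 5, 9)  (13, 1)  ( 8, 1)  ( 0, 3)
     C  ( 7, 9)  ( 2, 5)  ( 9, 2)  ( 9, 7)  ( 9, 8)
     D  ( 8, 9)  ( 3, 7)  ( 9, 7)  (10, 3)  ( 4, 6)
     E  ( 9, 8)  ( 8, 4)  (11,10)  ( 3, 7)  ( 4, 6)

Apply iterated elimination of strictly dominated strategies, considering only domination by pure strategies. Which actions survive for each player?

Survivors P1:{B,E} P2:{P,R}

P1 drop A (D beats it: P:8>0 Q:3>1 R:9>0 S:10>9 T:4>1)
P2 drop Q (P beats it: B:11>9 C:9>5 D:9>7 E:8>4)
P2 drop S (P beats it: B:11>1 C:9>7 D:9>3 E:8>7)
P2 drop T (P beats it: B:11>3 C:9>8 D:9>6 E:8>6)
P1 drop C (E beats it: P:9>7 R:11>9)
P1 drop D (E beats it: P:9>8 R:11>9)
P1→{B,E} P2→{P,R}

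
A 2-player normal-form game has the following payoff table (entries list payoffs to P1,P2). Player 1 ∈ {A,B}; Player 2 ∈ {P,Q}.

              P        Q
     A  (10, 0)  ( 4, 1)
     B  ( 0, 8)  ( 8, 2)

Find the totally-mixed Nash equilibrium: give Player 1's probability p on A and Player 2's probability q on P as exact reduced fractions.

P1 indiff ⇒ q·10+(1-q)·4 = q·0+(1-q)·8 ⇒ q(10) = (1-q)(4) ⇒ q = 2/7
P2 indiff ⇒ p·0+(1-p)·8 = p·1+(1-p)·2 ⇒ p(-1) = (1-p)(-6) ⇒ p = 6/7

(p,q) = (6/7, 2/7)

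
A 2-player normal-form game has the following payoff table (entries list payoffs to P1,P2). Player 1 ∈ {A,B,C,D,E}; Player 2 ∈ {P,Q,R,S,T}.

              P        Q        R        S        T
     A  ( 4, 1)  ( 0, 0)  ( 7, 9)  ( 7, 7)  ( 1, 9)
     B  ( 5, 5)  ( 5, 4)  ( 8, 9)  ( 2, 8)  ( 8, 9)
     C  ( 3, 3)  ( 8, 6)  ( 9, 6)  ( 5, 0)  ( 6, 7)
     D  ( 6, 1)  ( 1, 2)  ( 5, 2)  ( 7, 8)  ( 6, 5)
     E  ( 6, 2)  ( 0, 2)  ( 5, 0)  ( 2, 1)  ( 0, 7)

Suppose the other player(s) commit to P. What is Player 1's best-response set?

u_1(A vs P) = 4
u_1(B vs P) = 5
u_1(C vs P) = 3
u_1(D vs P) = 6
u_1(E vs P) = 6
max payoff 6 at {D,E}

BR_1 = {D,E}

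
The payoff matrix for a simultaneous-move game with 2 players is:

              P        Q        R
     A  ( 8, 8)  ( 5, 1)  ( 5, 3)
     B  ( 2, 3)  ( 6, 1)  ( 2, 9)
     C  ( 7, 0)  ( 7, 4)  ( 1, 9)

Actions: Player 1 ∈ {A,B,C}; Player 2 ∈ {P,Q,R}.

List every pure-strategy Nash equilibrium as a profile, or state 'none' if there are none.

(A,P): NE
(A,Q): not NE [P1→C gives 7>5; P2→P gives 8>1]
(A,R): not NE [P2→P gives 8>3]
(B,P): not NE [P1→A gives 8>2; P2→R gives 9>3]
(B,Q): not NE [P1→C gives 7>6; P2→R gives 9>1]
(B,R): not NE [P1→A gives 5>2]
(C,P): not NE [P1→A gives 8>7; P2→R gives 9>0]
(C,Q): not NE [P2→R gives 9>4]
(C,R): not NE [P1→A gives 5>1]

Nash profiles: (A,P)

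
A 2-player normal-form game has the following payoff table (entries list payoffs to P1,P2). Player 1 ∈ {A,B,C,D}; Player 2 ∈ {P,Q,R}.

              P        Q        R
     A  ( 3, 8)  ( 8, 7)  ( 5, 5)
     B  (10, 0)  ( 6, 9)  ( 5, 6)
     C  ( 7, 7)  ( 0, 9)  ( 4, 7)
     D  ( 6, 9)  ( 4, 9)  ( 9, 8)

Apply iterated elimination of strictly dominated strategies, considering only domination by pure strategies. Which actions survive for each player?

IESDS → P1:{A,B} P2:{P,Q}

P1 drop C (B beats it: P:10>7 Q:6>0 R:5>4)
P2 drop R (Q beats it: A:7>5 B:9>6 D:9>8)
P1 drop D (B beats it: P:10>6 Q:6>4)
P1→{A,B} P2→{P,Q}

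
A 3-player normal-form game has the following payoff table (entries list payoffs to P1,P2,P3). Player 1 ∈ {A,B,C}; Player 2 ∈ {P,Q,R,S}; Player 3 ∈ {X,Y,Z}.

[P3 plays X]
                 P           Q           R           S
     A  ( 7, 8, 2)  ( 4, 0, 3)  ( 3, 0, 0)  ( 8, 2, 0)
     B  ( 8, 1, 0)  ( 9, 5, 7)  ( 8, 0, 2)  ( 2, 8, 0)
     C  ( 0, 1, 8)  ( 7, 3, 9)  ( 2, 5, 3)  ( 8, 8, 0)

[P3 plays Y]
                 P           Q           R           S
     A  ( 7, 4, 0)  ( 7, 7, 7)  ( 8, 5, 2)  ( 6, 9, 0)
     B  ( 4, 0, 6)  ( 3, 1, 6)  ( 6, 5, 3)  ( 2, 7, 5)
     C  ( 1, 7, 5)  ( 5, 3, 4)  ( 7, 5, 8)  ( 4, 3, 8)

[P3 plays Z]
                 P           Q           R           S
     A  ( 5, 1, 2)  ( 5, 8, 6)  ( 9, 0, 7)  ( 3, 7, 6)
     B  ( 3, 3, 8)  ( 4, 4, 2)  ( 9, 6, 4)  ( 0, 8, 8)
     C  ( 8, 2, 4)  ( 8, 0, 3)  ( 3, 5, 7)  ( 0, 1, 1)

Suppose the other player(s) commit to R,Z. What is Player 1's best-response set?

u_1(A vs R,Z) = 9
u_1(B vs R,Z) = 9
u_1(C vs R,Z) = 3
max payoff 9 at {A,B}

P1 best: {A,B}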